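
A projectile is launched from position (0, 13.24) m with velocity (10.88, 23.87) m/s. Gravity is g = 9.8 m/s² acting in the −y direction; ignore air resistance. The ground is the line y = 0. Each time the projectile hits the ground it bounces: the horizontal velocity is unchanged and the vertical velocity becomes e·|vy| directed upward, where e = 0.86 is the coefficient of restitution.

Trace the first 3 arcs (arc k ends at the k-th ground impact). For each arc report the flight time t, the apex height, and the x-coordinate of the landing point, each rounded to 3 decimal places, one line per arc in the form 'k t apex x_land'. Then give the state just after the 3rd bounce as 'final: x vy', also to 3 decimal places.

1 5.374 42.310 58.471
2 5.054 31.293 113.461
3 4.347 23.144 160.752
final: 160.752 18.317

Arc 1: start y=13.240, vy=23.870 → t=5.374, apex=42.310, x_land=58.471, impact vy=-28.797
  bounce: vy ← 0.86·28.797 = 24.766
Arc 2: start y=0.000, vy=24.766 → t=5.054, apex=31.293, x_land=113.461, impact vy=-24.766
  bounce: vy ← 0.86·24.766 = 21.298
Arc 3: start y=0.000, vy=21.298 → t=4.347, apex=23.144, x_land=160.752, impact vy=-21.298
  bounce: vy ← 0.86·21.298 = 18.317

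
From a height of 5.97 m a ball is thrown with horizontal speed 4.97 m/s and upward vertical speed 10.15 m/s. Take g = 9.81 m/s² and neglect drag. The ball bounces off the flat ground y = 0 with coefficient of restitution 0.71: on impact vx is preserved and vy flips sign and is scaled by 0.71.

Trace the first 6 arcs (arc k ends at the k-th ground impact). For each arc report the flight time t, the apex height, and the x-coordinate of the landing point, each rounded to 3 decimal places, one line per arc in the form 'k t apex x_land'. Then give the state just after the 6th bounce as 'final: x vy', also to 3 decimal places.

1 2.547 11.221 12.659
2 2.148 5.656 23.334
3 1.525 2.851 30.912
4 1.083 1.437 36.293
5 0.769 0.725 40.114
6 0.546 0.365 42.826
final: 42.826 1.901

Arc 1: start y=5.970, vy=10.150 → t=2.547, apex=11.221, x_land=12.659, impact vy=-14.838
  bounce: vy ← 0.71·14.838 = 10.535
Arc 2: start y=0.000, vy=10.535 → t=2.148, apex=5.656, x_land=23.334, impact vy=-10.535
  bounce: vy ← 0.71·10.535 = 7.480
Arc 3: start y=0.000, vy=7.480 → t=1.525, apex=2.851, x_land=30.912, impact vy=-7.480
  bounce: vy ← 0.71·7.480 = 5.311
Arc 4: start y=0.000, vy=5.311 → t=1.083, apex=1.437, x_land=36.293, impact vy=-5.311
  bounce: vy ← 0.71·5.311 = 3.770
Arc 5: start y=0.000, vy=3.770 → t=0.769, apex=0.725, x_land=40.114, impact vy=-3.770
  bounce: vy ← 0.71·3.770 = 2.677
Arc 6: start y=0.000, vy=2.677 → t=0.546, apex=0.365, x_land=42.826, impact vy=-2.677
  bounce: vy ← 0.71·2.677 = 1.901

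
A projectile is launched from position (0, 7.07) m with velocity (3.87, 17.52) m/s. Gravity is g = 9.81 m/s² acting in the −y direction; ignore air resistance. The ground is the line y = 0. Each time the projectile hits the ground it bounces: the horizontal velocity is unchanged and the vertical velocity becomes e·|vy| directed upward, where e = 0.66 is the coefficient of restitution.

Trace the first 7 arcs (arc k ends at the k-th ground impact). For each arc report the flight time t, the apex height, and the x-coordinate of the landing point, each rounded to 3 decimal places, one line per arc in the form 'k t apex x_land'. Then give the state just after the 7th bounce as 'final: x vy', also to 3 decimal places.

1 3.938 22.715 15.240
2 2.841 9.895 26.233
3 1.875 4.310 33.488
4 1.237 1.877 38.277
5 0.817 0.818 41.437
6 0.539 0.356 43.523
7 0.356 0.155 44.900
final: 44.900 1.152

Arc 1: start y=7.070, vy=17.520 → t=3.938, apex=22.715, x_land=15.240, impact vy=-21.111
  bounce: vy ← 0.66·21.111 = 13.933
Arc 2: start y=0.000, vy=13.933 → t=2.841, apex=9.895, x_land=26.233, impact vy=-13.933
  bounce: vy ← 0.66·13.933 = 9.196
Arc 3: start y=0.000, vy=9.196 → t=1.875, apex=4.310, x_land=33.488, impact vy=-9.196
  bounce: vy ← 0.66·9.196 = 6.069
Arc 4: start y=0.000, vy=6.069 → t=1.237, apex=1.877, x_land=38.277, impact vy=-6.069
  bounce: vy ← 0.66·6.069 = 4.006
Arc 5: start y=0.000, vy=4.006 → t=0.817, apex=0.818, x_land=41.437, impact vy=-4.006
  bounce: vy ← 0.66·4.006 = 2.644
Arc 6: start y=0.000, vy=2.644 → t=0.539, apex=0.356, x_land=43.523, impact vy=-2.644
  bounce: vy ← 0.66·2.644 = 1.745
Arc 7: start y=0.000, vy=1.745 → t=0.356, apex=0.155, x_land=44.900, impact vy=-1.745
  bounce: vy ← 0.66·1.745 = 1.152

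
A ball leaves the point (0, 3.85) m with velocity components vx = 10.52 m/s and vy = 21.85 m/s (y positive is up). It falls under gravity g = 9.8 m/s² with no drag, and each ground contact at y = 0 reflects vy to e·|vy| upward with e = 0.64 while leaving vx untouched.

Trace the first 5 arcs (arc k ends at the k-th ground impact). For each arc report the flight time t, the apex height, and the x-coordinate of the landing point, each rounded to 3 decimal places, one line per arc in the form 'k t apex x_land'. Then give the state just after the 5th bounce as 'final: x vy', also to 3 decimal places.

1 4.629 28.208 48.696
2 3.071 11.554 81.005
3 1.966 4.733 101.682
4 1.258 1.938 114.916
5 0.805 0.794 123.385
final: 123.385 2.525

Arc 1: start y=3.850, vy=21.850 → t=4.629, apex=28.208, x_land=48.696, impact vy=-23.513
  bounce: vy ← 0.64·23.513 = 15.049
Arc 2: start y=0.000, vy=15.049 → t=3.071, apex=11.554, x_land=81.005, impact vy=-15.049
  bounce: vy ← 0.64·15.049 = 9.631
Arc 3: start y=0.000, vy=9.631 → t=1.966, apex=4.733, x_land=101.682, impact vy=-9.631
  bounce: vy ← 0.64·9.631 = 6.164
Arc 4: start y=0.000, vy=6.164 → t=1.258, apex=1.938, x_land=114.916, impact vy=-6.164
  bounce: vy ← 0.64·6.164 = 3.945
Arc 5: start y=0.000, vy=3.945 → t=0.805, apex=0.794, x_land=123.385, impact vy=-3.945
  bounce: vy ← 0.64·3.945 = 2.525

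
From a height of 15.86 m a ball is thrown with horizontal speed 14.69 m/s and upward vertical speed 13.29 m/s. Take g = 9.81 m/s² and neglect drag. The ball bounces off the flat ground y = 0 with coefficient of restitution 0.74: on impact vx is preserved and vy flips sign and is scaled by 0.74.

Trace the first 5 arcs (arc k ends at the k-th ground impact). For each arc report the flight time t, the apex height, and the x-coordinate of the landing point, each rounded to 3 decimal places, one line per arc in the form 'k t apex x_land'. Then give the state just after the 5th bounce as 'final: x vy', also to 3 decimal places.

Arc 1: start y=15.860, vy=13.290 → t=3.606, apex=24.862, x_land=52.974, impact vy=-22.086
  bounce: vy ← 0.74·22.086 = 16.344
Arc 2: start y=0.000, vy=16.344 → t=3.332, apex=13.615, x_land=101.922, impact vy=-16.344
  bounce: vy ← 0.74·16.344 = 12.094
Arc 3: start y=0.000, vy=12.094 → t=2.466, apex=7.455, x_land=138.143, impact vy=-12.094
  bounce: vy ← 0.74·12.094 = 8.950
Arc 4: start y=0.000, vy=8.950 → t=1.825, apex=4.083, x_land=164.947, impact vy=-8.950
  bounce: vy ← 0.74·8.950 = 6.623
Arc 5: start y=0.000, vy=6.623 → t=1.350, apex=2.236, x_land=184.782, impact vy=-6.623
  bounce: vy ← 0.74·6.623 = 4.901

1 3.606 24.862 52.974
2 3.332 13.615 101.922
3 2.466 7.455 138.143
4 1.825 4.083 164.947
5 1.350 2.236 184.782
final: 184.782 4.901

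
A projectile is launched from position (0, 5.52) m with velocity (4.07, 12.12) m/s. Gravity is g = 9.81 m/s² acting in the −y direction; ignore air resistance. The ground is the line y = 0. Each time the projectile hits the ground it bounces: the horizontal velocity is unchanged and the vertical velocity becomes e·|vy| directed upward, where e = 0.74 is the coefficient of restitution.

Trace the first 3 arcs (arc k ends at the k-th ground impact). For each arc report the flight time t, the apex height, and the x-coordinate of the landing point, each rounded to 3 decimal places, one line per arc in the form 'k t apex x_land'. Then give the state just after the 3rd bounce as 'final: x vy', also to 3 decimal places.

1 2.864 13.007 11.656
2 2.410 7.123 21.465
3 1.783 3.900 28.724
final: 28.724 6.473

Arc 1: start y=5.520, vy=12.120 → t=2.864, apex=13.007, x_land=11.656, impact vy=-15.975
  bounce: vy ← 0.74·15.975 = 11.821
Arc 2: start y=0.000, vy=11.821 → t=2.410, apex=7.123, x_land=21.465, impact vy=-11.821
  bounce: vy ← 0.74·11.821 = 8.748
Arc 3: start y=0.000, vy=8.748 → t=1.783, apex=3.900, x_land=28.724, impact vy=-8.748
  bounce: vy ← 0.74·8.748 = 6.473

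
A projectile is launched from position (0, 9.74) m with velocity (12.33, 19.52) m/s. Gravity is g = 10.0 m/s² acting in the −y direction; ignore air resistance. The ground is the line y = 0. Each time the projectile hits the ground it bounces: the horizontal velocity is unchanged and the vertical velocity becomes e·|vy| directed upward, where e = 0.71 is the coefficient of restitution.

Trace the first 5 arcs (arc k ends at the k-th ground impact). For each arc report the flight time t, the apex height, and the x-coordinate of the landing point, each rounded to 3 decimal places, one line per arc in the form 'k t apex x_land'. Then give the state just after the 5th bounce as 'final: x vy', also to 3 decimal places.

1 4.352 28.792 53.656
2 3.407 14.514 95.670
3 2.419 7.316 125.501
4 1.718 3.688 146.680
5 1.220 1.859 161.717
final: 161.717 4.330

Arc 1: start y=9.740, vy=19.520 → t=4.352, apex=28.792, x_land=53.656, impact vy=-23.996
  bounce: vy ← 0.71·23.996 = 17.037
Arc 2: start y=0.000, vy=17.037 → t=3.407, apex=14.514, x_land=95.670, impact vy=-17.037
  bounce: vy ← 0.71·17.037 = 12.097
Arc 3: start y=0.000, vy=12.097 → t=2.419, apex=7.316, x_land=125.501, impact vy=-12.097
  bounce: vy ← 0.71·12.097 = 8.589
Arc 4: start y=0.000, vy=8.589 → t=1.718, apex=3.688, x_land=146.680, impact vy=-8.589
  bounce: vy ← 0.71·8.589 = 6.098
Arc 5: start y=0.000, vy=6.098 → t=1.220, apex=1.859, x_land=161.717, impact vy=-6.098
  bounce: vy ← 0.71·6.098 = 4.330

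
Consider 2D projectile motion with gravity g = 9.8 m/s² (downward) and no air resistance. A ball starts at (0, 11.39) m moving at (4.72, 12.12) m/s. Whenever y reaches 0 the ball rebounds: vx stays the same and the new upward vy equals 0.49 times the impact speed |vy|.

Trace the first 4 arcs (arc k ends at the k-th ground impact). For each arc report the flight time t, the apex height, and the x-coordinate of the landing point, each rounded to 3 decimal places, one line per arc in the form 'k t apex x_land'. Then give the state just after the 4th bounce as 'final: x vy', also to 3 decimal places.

Arc 1: start y=11.390, vy=12.120 → t=3.200, apex=18.885, x_land=15.104, impact vy=-19.239
  bounce: vy ← 0.49·19.239 = 9.427
Arc 2: start y=0.000, vy=9.427 → t=1.924, apex=4.534, x_land=24.184, impact vy=-9.427
  bounce: vy ← 0.49·9.427 = 4.619
Arc 3: start y=0.000, vy=4.619 → t=0.943, apex=1.089, x_land=28.634, impact vy=-4.619
  bounce: vy ← 0.49·4.619 = 2.263
Arc 4: start y=0.000, vy=2.263 → t=0.462, apex=0.261, x_land=30.814, impact vy=-2.263
  bounce: vy ← 0.49·2.263 = 1.109

1 3.200 18.885 15.104
2 1.924 4.534 24.184
3 0.943 1.089 28.634
4 0.462 0.261 30.814
final: 30.814 1.109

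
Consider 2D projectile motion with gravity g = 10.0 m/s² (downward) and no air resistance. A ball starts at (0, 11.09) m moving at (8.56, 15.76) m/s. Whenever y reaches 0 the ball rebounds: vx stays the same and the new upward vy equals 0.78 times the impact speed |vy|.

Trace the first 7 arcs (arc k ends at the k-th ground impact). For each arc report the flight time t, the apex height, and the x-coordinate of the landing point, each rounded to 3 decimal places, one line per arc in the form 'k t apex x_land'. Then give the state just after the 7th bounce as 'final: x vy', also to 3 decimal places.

1 3.744 23.509 32.052
2 3.383 14.303 61.007
3 2.638 8.702 83.592
4 2.058 5.294 101.209
5 1.605 3.221 114.950
6 1.252 1.960 125.667
7 0.977 1.192 134.027
final: 134.027 3.809

Arc 1: start y=11.090, vy=15.760 → t=3.744, apex=23.509, x_land=32.052, impact vy=-21.684
  bounce: vy ← 0.78·21.684 = 16.913
Arc 2: start y=0.000, vy=16.913 → t=3.383, apex=14.303, x_land=61.007, impact vy=-16.913
  bounce: vy ← 0.78·16.913 = 13.192
Arc 3: start y=0.000, vy=13.192 → t=2.638, apex=8.702, x_land=83.592, impact vy=-13.192
  bounce: vy ← 0.78·13.192 = 10.290
Arc 4: start y=0.000, vy=10.290 → t=2.058, apex=5.294, x_land=101.209, impact vy=-10.290
  bounce: vy ← 0.78·10.290 = 8.026
Arc 5: start y=0.000, vy=8.026 → t=1.605, apex=3.221, x_land=114.950, impact vy=-8.026
  bounce: vy ← 0.78·8.026 = 6.260
Arc 6: start y=0.000, vy=6.260 → t=1.252, apex=1.960, x_land=125.667, impact vy=-6.260
  bounce: vy ← 0.78·6.260 = 4.883
Arc 7: start y=0.000, vy=4.883 → t=0.977, apex=1.192, x_land=134.027, impact vy=-4.883
  bounce: vy ← 0.78·4.883 = 3.809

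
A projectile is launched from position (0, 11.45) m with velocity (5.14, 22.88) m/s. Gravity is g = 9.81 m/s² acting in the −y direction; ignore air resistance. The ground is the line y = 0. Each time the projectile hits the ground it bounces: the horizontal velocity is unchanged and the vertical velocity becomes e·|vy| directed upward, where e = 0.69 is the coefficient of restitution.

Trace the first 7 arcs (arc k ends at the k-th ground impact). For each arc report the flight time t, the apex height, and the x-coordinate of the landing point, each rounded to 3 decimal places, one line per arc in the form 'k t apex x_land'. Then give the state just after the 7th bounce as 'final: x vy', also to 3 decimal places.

Arc 1: start y=11.450, vy=22.880 → t=5.121, apex=38.132, x_land=26.319, impact vy=-27.352
  bounce: vy ← 0.69·27.352 = 18.873
Arc 2: start y=0.000, vy=18.873 → t=3.848, apex=18.154, x_land=46.097, impact vy=-18.873
  bounce: vy ← 0.69·18.873 = 13.022
Arc 3: start y=0.000, vy=13.022 → t=2.655, apex=8.643, x_land=59.743, impact vy=-13.022
  bounce: vy ← 0.69·13.022 = 8.985
Arc 4: start y=0.000, vy=8.985 → t=1.832, apex=4.115, x_land=69.159, impact vy=-8.985
  bounce: vy ← 0.69·8.985 = 6.200
Arc 5: start y=0.000, vy=6.200 → t=1.264, apex=1.959, x_land=75.656, impact vy=-6.200
  bounce: vy ← 0.69·6.200 = 4.278
Arc 6: start y=0.000, vy=4.278 → t=0.872, apex=0.933, x_land=80.139, impact vy=-4.278
  bounce: vy ← 0.69·4.278 = 2.952
Arc 7: start y=0.000, vy=2.952 → t=0.602, apex=0.444, x_land=83.232, impact vy=-2.952
  bounce: vy ← 0.69·2.952 = 2.037

1 5.121 38.132 26.319
2 3.848 18.154 46.097
3 2.655 8.643 59.743
4 1.832 4.115 69.159
5 1.264 1.959 75.656
6 0.872 0.933 80.139
7 0.602 0.444 83.232
final: 83.232 2.037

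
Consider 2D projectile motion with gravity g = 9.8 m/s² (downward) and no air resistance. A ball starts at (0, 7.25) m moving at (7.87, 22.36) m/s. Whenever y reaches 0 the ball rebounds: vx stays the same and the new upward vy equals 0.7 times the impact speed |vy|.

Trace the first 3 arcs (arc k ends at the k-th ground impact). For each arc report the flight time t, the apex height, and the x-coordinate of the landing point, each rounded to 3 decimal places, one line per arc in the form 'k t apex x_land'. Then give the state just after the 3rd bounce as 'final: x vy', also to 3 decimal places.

Arc 1: start y=7.250, vy=22.360 → t=4.867, apex=32.759, x_land=38.305, impact vy=-25.339
  bounce: vy ← 0.7·25.339 = 17.737
Arc 2: start y=0.000, vy=17.737 → t=3.620, apex=16.052, x_land=66.794, impact vy=-17.737
  bounce: vy ← 0.7·17.737 = 12.416
Arc 3: start y=0.000, vy=12.416 → t=2.534, apex=7.865, x_land=86.736, impact vy=-12.416
  bounce: vy ← 0.7·12.416 = 8.691

1 4.867 32.759 38.305
2 3.620 16.052 66.794
3 2.534 7.865 86.736
final: 86.736 8.691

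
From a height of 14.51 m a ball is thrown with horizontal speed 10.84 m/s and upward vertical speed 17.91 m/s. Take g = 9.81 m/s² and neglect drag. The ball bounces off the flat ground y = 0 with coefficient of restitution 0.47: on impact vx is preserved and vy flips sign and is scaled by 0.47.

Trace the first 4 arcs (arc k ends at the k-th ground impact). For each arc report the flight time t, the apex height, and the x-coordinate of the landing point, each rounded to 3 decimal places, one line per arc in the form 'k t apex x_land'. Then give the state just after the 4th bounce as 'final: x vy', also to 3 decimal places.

Arc 1: start y=14.510, vy=17.910 → t=4.334, apex=30.859, x_land=46.980, impact vy=-24.606
  bounce: vy ← 0.47·24.606 = 11.565
Arc 2: start y=0.000, vy=11.565 → t=2.358, apex=6.817, x_land=72.538, impact vy=-11.565
  bounce: vy ← 0.47·11.565 = 5.435
Arc 3: start y=0.000, vy=5.435 → t=1.108, apex=1.506, x_land=84.550, impact vy=-5.435
  bounce: vy ← 0.47·5.435 = 2.555
Arc 4: start y=0.000, vy=2.555 → t=0.521, apex=0.333, x_land=90.196, impact vy=-2.555
  bounce: vy ← 0.47·2.555 = 1.201

1 4.334 30.859 46.980
2 2.358 6.817 72.538
3 1.108 1.506 84.550
4 0.521 0.333 90.196
final: 90.196 1.201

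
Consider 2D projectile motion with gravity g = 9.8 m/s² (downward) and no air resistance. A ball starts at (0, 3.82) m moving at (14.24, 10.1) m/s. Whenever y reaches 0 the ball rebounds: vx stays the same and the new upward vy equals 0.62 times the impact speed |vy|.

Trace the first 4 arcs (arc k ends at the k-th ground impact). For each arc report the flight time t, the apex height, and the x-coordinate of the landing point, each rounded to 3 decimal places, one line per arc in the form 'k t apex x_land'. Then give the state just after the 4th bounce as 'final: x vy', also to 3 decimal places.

Arc 1: start y=3.820, vy=10.100 → t=2.388, apex=9.025, x_land=34.001, impact vy=-13.300
  bounce: vy ← 0.62·13.300 = 8.246
Arc 2: start y=0.000, vy=8.246 → t=1.683, apex=3.469, x_land=57.965, impact vy=-8.246
  bounce: vy ← 0.62·8.246 = 5.112
Arc 3: start y=0.000, vy=5.112 → t=1.043, apex=1.334, x_land=72.822, impact vy=-5.112
  bounce: vy ← 0.62·5.112 = 3.170
Arc 4: start y=0.000, vy=3.170 → t=0.647, apex=0.513, x_land=82.033, impact vy=-3.170
  bounce: vy ← 0.62·3.170 = 1.965

1 2.388 9.025 34.001
2 1.683 3.469 57.965
3 1.043 1.334 72.822
4 0.647 0.513 82.033
final: 82.033 1.965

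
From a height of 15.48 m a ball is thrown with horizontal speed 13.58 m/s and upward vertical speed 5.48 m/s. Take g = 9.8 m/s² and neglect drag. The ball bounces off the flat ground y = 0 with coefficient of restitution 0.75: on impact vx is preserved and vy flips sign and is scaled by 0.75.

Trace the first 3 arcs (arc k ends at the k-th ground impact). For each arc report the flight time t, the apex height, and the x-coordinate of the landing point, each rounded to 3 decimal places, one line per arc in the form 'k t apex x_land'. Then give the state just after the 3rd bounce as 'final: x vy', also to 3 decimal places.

1 2.422 17.012 32.897
2 2.795 9.569 70.853
3 2.096 5.383 99.319
final: 99.319 7.704

Arc 1: start y=15.480, vy=5.480 → t=2.422, apex=17.012, x_land=32.897, impact vy=-18.260
  bounce: vy ← 0.75·18.260 = 13.695
Arc 2: start y=0.000, vy=13.695 → t=2.795, apex=9.569, x_land=70.853, impact vy=-13.695
  bounce: vy ← 0.75·13.695 = 10.271
Arc 3: start y=0.000, vy=10.271 → t=2.096, apex=5.383, x_land=99.319, impact vy=-10.271
  bounce: vy ← 0.75·10.271 = 7.704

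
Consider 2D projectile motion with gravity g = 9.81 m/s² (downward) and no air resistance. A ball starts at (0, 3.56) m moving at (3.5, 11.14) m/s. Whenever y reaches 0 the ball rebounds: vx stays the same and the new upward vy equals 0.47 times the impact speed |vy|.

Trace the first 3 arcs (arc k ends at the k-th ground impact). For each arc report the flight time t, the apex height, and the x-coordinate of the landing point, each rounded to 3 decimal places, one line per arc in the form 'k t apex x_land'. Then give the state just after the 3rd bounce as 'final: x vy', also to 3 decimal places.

1 2.555 9.885 8.943
2 1.334 2.184 13.614
3 0.627 0.482 15.809
final: 15.809 1.446

Arc 1: start y=3.560, vy=11.140 → t=2.555, apex=9.885, x_land=8.943, impact vy=-13.926
  bounce: vy ← 0.47·13.926 = 6.545
Arc 2: start y=0.000, vy=6.545 → t=1.334, apex=2.184, x_land=13.614, impact vy=-6.545
  bounce: vy ← 0.47·6.545 = 3.076
Arc 3: start y=0.000, vy=3.076 → t=0.627, apex=0.482, x_land=15.809, impact vy=-3.076
  bounce: vy ← 0.47·3.076 = 1.446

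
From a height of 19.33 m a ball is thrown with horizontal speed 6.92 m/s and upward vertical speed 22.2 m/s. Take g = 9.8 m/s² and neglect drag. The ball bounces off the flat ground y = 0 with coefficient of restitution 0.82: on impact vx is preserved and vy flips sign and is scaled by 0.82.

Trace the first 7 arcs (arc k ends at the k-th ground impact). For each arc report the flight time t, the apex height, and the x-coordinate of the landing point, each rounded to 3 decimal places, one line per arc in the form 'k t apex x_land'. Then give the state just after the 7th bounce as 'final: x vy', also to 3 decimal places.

1 5.278 44.475 36.524
2 4.941 29.905 70.715
3 4.052 20.108 98.751
4 3.322 13.521 121.741
5 2.724 9.091 140.593
6 2.234 6.113 156.051
7 1.832 4.110 168.727
final: 168.727 7.360

Arc 1: start y=19.330, vy=22.200 → t=5.278, apex=44.475, x_land=36.524, impact vy=-29.525
  bounce: vy ← 0.82·29.525 = 24.210
Arc 2: start y=0.000, vy=24.210 → t=4.941, apex=29.905, x_land=70.715, impact vy=-24.210
  bounce: vy ← 0.82·24.210 = 19.852
Arc 3: start y=0.000, vy=19.852 → t=4.052, apex=20.108, x_land=98.751, impact vy=-19.852
  bounce: vy ← 0.82·19.852 = 16.279
Arc 4: start y=0.000, vy=16.279 → t=3.322, apex=13.521, x_land=121.741, impact vy=-16.279
  bounce: vy ← 0.82·16.279 = 13.349
Arc 5: start y=0.000, vy=13.349 → t=2.724, apex=9.091, x_land=140.593, impact vy=-13.349
  bounce: vy ← 0.82·13.349 = 10.946
Arc 6: start y=0.000, vy=10.946 → t=2.234, apex=6.113, x_land=156.051, impact vy=-10.946
  bounce: vy ← 0.82·10.946 = 8.976
Arc 7: start y=0.000, vy=8.976 → t=1.832, apex=4.110, x_land=168.727, impact vy=-8.976
  bounce: vy ← 0.82·8.976 = 7.360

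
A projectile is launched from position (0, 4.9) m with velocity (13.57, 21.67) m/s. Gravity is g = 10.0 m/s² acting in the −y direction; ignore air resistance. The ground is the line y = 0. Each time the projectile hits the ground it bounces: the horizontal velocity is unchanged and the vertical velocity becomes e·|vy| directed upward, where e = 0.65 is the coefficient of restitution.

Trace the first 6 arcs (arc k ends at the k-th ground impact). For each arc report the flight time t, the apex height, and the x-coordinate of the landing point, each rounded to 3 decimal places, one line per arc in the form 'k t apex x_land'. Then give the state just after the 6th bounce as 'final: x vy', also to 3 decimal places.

Arc 1: start y=4.900, vy=21.670 → t=4.549, apex=28.379, x_land=61.736, impact vy=-23.824
  bounce: vy ← 0.65·23.824 = 15.486
Arc 2: start y=0.000, vy=15.486 → t=3.097, apex=11.990, x_land=103.764, impact vy=-15.486
  bounce: vy ← 0.65·15.486 = 10.066
Arc 3: start y=0.000, vy=10.066 → t=2.013, apex=5.066, x_land=131.082, impact vy=-10.066
  bounce: vy ← 0.65·10.066 = 6.543
Arc 4: start y=0.000, vy=6.543 → t=1.309, apex=2.140, x_land=148.839, impact vy=-6.543
  bounce: vy ← 0.65·6.543 = 4.253
Arc 5: start y=0.000, vy=4.253 → t=0.851, apex=0.904, x_land=160.381, impact vy=-4.253
  bounce: vy ← 0.65·4.253 = 2.764
Arc 6: start y=0.000, vy=2.764 → t=0.553, apex=0.382, x_land=167.883, impact vy=-2.764
  bounce: vy ← 0.65·2.764 = 1.797

1 4.549 28.379 61.736
2 3.097 11.990 103.764
3 2.013 5.066 131.082
4 1.309 2.140 148.839
5 0.851 0.904 160.381
6 0.553 0.382 167.883
final: 167.883 1.797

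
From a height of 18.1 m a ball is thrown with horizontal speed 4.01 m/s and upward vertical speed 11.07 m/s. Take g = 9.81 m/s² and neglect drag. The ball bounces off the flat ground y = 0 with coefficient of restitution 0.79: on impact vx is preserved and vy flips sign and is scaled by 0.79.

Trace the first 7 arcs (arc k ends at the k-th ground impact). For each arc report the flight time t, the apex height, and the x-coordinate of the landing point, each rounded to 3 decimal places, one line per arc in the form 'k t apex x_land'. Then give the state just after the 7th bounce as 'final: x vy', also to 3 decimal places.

1 3.356 24.346 13.459
2 3.520 15.194 27.574
3 2.781 9.483 38.726
4 2.197 5.918 47.535
5 1.736 3.694 54.494
6 1.371 2.305 59.992
7 1.083 1.439 64.336
final: 64.336 4.197

Arc 1: start y=18.100, vy=11.070 → t=3.356, apex=24.346, x_land=13.459, impact vy=-21.856
  bounce: vy ← 0.79·21.856 = 17.266
Arc 2: start y=0.000, vy=17.266 → t=3.520, apex=15.194, x_land=27.574, impact vy=-17.266
  bounce: vy ← 0.79·17.266 = 13.640
Arc 3: start y=0.000, vy=13.640 → t=2.781, apex=9.483, x_land=38.726, impact vy=-13.640
  bounce: vy ← 0.79·13.640 = 10.776
Arc 4: start y=0.000, vy=10.776 → t=2.197, apex=5.918, x_land=47.535, impact vy=-10.776
  bounce: vy ← 0.79·10.776 = 8.513
Arc 5: start y=0.000, vy=8.513 → t=1.736, apex=3.694, x_land=54.494, impact vy=-8.513
  bounce: vy ← 0.79·8.513 = 6.725
Arc 6: start y=0.000, vy=6.725 → t=1.371, apex=2.305, x_land=59.992, impact vy=-6.725
  bounce: vy ← 0.79·6.725 = 5.313
Arc 7: start y=0.000, vy=5.313 → t=1.083, apex=1.439, x_land=64.336, impact vy=-5.313
  bounce: vy ← 0.79·5.313 = 4.197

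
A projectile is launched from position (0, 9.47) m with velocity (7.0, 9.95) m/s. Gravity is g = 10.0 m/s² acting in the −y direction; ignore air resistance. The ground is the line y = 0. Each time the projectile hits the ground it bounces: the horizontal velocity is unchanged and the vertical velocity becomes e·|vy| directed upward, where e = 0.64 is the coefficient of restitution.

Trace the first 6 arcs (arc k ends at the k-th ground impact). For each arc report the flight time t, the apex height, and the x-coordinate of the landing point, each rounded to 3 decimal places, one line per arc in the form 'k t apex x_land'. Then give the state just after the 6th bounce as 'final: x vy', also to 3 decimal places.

1 2.693 14.420 18.853
2 2.174 5.906 34.069
3 1.391 2.419 43.807
4 0.890 0.991 50.040
5 0.570 0.406 54.029
6 0.365 0.166 56.582
final: 56.582 1.167

Arc 1: start y=9.470, vy=9.950 → t=2.693, apex=14.420, x_land=18.853, impact vy=-16.982
  bounce: vy ← 0.64·16.982 = 10.869
Arc 2: start y=0.000, vy=10.869 → t=2.174, apex=5.906, x_land=34.069, impact vy=-10.869
  bounce: vy ← 0.64·10.869 = 6.956
Arc 3: start y=0.000, vy=6.956 → t=1.391, apex=2.419, x_land=43.807, impact vy=-6.956
  bounce: vy ← 0.64·6.956 = 4.452
Arc 4: start y=0.000, vy=4.452 → t=0.890, apex=0.991, x_land=50.040, impact vy=-4.452
  bounce: vy ← 0.64·4.452 = 2.849
Arc 5: start y=0.000, vy=2.849 → t=0.570, apex=0.406, x_land=54.029, impact vy=-2.849
  bounce: vy ← 0.64·2.849 = 1.823
Arc 6: start y=0.000, vy=1.823 → t=0.365, apex=0.166, x_land=56.582, impact vy=-1.823
  bounce: vy ← 0.64·1.823 = 1.167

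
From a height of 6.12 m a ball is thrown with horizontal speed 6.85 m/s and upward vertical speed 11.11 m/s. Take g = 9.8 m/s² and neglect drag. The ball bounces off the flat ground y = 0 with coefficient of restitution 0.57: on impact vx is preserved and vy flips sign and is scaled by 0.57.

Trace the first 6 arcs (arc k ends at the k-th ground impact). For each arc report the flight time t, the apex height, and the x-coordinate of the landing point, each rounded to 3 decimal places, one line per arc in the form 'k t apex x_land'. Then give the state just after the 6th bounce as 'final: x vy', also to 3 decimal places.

Arc 1: start y=6.120, vy=11.110 → t=2.726, apex=12.418, x_land=18.670, impact vy=-15.601
  bounce: vy ← 0.57·15.601 = 8.892
Arc 2: start y=0.000, vy=8.892 → t=1.815, apex=4.034, x_land=31.102, impact vy=-8.892
  bounce: vy ← 0.57·8.892 = 5.069
Arc 3: start y=0.000, vy=5.069 → t=1.034, apex=1.311, x_land=38.187, impact vy=-5.069
  bounce: vy ← 0.57·5.069 = 2.889
Arc 4: start y=0.000, vy=2.889 → t=0.590, apex=0.426, x_land=42.226, impact vy=-2.889
  bounce: vy ← 0.57·2.889 = 1.647
Arc 5: start y=0.000, vy=1.647 → t=0.336, apex=0.138, x_land=44.528, impact vy=-1.647
  bounce: vy ← 0.57·1.647 = 0.939
Arc 6: start y=0.000, vy=0.939 → t=0.192, apex=0.045, x_land=45.841, impact vy=-0.939
  bounce: vy ← 0.57·0.939 = 0.535

1 2.726 12.418 18.670
2 1.815 4.034 31.102
3 1.034 1.311 38.187
4 0.590 0.426 42.226
5 0.336 0.138 44.528
6 0.192 0.045 45.841
final: 45.841 0.535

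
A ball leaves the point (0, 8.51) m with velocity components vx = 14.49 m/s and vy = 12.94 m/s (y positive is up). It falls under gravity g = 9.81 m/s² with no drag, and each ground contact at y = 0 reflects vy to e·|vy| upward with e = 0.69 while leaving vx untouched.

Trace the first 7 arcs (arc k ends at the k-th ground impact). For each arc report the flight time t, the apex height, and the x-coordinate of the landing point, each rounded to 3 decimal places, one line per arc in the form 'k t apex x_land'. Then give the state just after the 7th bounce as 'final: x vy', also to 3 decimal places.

1 3.183 17.044 46.124
2 2.572 8.115 83.399
3 1.775 3.863 109.119
4 1.225 1.839 126.866
5 0.845 0.876 139.111
6 0.583 0.417 147.560
7 0.402 0.199 153.390
final: 153.390 1.362

Arc 1: start y=8.510, vy=12.940 → t=3.183, apex=17.044, x_land=46.124, impact vy=-18.287
  bounce: vy ← 0.69·18.287 = 12.618
Arc 2: start y=0.000, vy=12.618 → t=2.572, apex=8.115, x_land=83.399, impact vy=-12.618
  bounce: vy ← 0.69·12.618 = 8.706
Arc 3: start y=0.000, vy=8.706 → t=1.775, apex=3.863, x_land=109.119, impact vy=-8.706
  bounce: vy ← 0.69·8.706 = 6.007
Arc 4: start y=0.000, vy=6.007 → t=1.225, apex=1.839, x_land=126.866, impact vy=-6.007
  bounce: vy ← 0.69·6.007 = 4.145
Arc 5: start y=0.000, vy=4.145 → t=0.845, apex=0.876, x_land=139.111, impact vy=-4.145
  bounce: vy ← 0.69·4.145 = 2.860
Arc 6: start y=0.000, vy=2.860 → t=0.583, apex=0.417, x_land=147.560, impact vy=-2.860
  bounce: vy ← 0.69·2.860 = 1.973
Arc 7: start y=0.000, vy=1.973 → t=0.402, apex=0.199, x_land=153.390, impact vy=-1.973
  bounce: vy ← 0.69·1.973 = 1.362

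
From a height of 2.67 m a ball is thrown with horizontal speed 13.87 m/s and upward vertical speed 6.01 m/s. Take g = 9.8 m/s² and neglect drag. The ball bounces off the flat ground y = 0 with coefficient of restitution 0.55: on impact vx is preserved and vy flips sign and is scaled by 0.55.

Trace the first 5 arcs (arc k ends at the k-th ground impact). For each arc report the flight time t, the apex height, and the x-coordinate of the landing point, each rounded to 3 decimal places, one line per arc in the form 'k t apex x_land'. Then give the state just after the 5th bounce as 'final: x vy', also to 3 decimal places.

1 1.573 4.513 21.817
2 1.056 1.365 36.459
3 0.581 0.413 44.512
4 0.319 0.125 48.941
5 0.176 0.038 51.377
final: 51.377 0.473

Arc 1: start y=2.670, vy=6.010 → t=1.573, apex=4.513, x_land=21.817, impact vy=-9.405
  bounce: vy ← 0.55·9.405 = 5.173
Arc 2: start y=0.000, vy=5.173 → t=1.056, apex=1.365, x_land=36.459, impact vy=-5.173
  bounce: vy ← 0.55·5.173 = 2.845
Arc 3: start y=0.000, vy=2.845 → t=0.581, apex=0.413, x_land=44.512, impact vy=-2.845
  bounce: vy ← 0.55·2.845 = 1.565
Arc 4: start y=0.000, vy=1.565 → t=0.319, apex=0.125, x_land=48.941, impact vy=-1.565
  bounce: vy ← 0.55·1.565 = 0.861
Arc 5: start y=0.000, vy=0.861 → t=0.176, apex=0.038, x_land=51.377, impact vy=-0.861
  bounce: vy ← 0.55·0.861 = 0.473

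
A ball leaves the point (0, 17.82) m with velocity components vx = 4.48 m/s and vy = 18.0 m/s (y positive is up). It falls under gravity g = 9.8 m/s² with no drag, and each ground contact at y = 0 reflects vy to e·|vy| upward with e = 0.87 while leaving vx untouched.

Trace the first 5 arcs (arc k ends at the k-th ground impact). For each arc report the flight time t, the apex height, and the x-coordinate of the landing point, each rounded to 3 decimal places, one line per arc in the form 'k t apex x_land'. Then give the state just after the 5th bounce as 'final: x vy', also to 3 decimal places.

Arc 1: start y=17.820, vy=18.000 → t=4.484, apex=34.351, x_land=20.090, impact vy=-25.947
  bounce: vy ← 0.87·25.947 = 22.574
Arc 2: start y=0.000, vy=22.574 → t=4.607, apex=26.000, x_land=40.730, impact vy=-22.574
  bounce: vy ← 0.87·22.574 = 19.640
Arc 3: start y=0.000, vy=19.640 → t=4.008, apex=19.679, x_land=58.686, impact vy=-19.640
  bounce: vy ← 0.87·19.640 = 17.086
Arc 4: start y=0.000, vy=17.086 → t=3.487, apex=14.895, x_land=74.308, impact vy=-17.086
  bounce: vy ← 0.87·17.086 = 14.865
Arc 5: start y=0.000, vy=14.865 → t=3.034, apex=11.274, x_land=87.899, impact vy=-14.865
  bounce: vy ← 0.87·14.865 = 12.933

1 4.484 34.351 20.090
2 4.607 26.000 40.730
3 4.008 19.679 58.686
4 3.487 14.895 74.308
5 3.034 11.274 87.899
final: 87.899 12.933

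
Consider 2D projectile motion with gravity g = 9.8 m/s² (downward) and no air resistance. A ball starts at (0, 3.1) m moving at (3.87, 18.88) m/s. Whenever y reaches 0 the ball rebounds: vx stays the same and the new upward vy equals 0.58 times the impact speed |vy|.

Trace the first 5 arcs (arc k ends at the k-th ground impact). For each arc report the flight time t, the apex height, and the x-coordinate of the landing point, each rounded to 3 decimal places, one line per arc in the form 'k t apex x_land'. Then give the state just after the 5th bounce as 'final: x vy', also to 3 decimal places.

Arc 1: start y=3.100, vy=18.880 → t=4.011, apex=21.286, x_land=15.522, impact vy=-20.426
  bounce: vy ← 0.58·20.426 = 11.847
Arc 2: start y=0.000, vy=11.847 → t=2.418, apex=7.161, x_land=24.878, impact vy=-11.847
  bounce: vy ← 0.58·11.847 = 6.871
Arc 3: start y=0.000, vy=6.871 → t=1.402, apex=2.409, x_land=30.305, impact vy=-6.871
  bounce: vy ← 0.58·6.871 = 3.985
Arc 4: start y=0.000, vy=3.985 → t=0.813, apex=0.810, x_land=33.453, impact vy=-3.985
  bounce: vy ← 0.58·3.985 = 2.311
Arc 5: start y=0.000, vy=2.311 → t=0.472, apex=0.273, x_land=35.279, impact vy=-2.311
  bounce: vy ← 0.58·2.311 = 1.341

1 4.011 21.286 15.522
2 2.418 7.161 24.878
3 1.402 2.409 30.305
4 0.813 0.810 33.453
5 0.472 0.273 35.279
final: 35.279 1.341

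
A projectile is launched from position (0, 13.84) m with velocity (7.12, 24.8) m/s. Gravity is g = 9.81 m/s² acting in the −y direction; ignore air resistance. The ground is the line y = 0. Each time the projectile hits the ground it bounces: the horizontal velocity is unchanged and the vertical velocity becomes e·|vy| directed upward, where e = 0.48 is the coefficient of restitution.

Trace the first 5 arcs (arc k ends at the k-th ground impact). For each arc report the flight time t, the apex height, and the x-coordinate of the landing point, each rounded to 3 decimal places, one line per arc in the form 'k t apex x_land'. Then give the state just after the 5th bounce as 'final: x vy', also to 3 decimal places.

1 5.563 45.188 39.610
2 2.914 10.411 60.357
3 1.399 2.399 70.315
4 0.671 0.553 75.095
5 0.322 0.127 77.389
final: 77.389 0.759

Arc 1: start y=13.840, vy=24.800 → t=5.563, apex=45.188, x_land=39.610, impact vy=-29.776
  bounce: vy ← 0.48·29.776 = 14.292
Arc 2: start y=0.000, vy=14.292 → t=2.914, apex=10.411, x_land=60.357, impact vy=-14.292
  bounce: vy ← 0.48·14.292 = 6.860
Arc 3: start y=0.000, vy=6.860 → t=1.399, apex=2.399, x_land=70.315, impact vy=-6.860
  bounce: vy ← 0.48·6.860 = 3.293
Arc 4: start y=0.000, vy=3.293 → t=0.671, apex=0.553, x_land=75.095, impact vy=-3.293
  bounce: vy ← 0.48·3.293 = 1.581
Arc 5: start y=0.000, vy=1.581 → t=0.322, apex=0.127, x_land=77.389, impact vy=-1.581
  bounce: vy ← 0.48·1.581 = 0.759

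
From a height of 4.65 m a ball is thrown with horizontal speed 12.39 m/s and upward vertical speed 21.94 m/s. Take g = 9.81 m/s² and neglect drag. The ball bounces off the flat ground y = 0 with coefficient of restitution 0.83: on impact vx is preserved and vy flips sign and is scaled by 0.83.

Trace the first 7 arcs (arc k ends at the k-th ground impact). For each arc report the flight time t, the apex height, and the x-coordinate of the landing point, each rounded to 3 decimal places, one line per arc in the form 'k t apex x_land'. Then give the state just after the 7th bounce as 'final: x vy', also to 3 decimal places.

Arc 1: start y=4.650, vy=21.940 → t=4.676, apex=29.184, x_land=57.932, impact vy=-23.929
  bounce: vy ← 0.83·23.929 = 19.861
Arc 2: start y=0.000, vy=19.861 → t=4.049, apex=20.105, x_land=108.101, impact vy=-19.861
  bounce: vy ← 0.83·19.861 = 16.485
Arc 3: start y=0.000, vy=16.485 → t=3.361, apex=13.850, x_land=149.742, impact vy=-16.485
  bounce: vy ← 0.83·16.485 = 13.682
Arc 4: start y=0.000, vy=13.682 → t=2.789, apex=9.542, x_land=184.303, impact vy=-13.682
  bounce: vy ← 0.83·13.682 = 11.356
Arc 5: start y=0.000, vy=11.356 → t=2.315, apex=6.573, x_land=212.989, impact vy=-11.356
  bounce: vy ← 0.83·11.356 = 9.426
Arc 6: start y=0.000, vy=9.426 → t=1.922, apex=4.528, x_land=236.798, impact vy=-9.426
  bounce: vy ← 0.83·9.426 = 7.823
Arc 7: start y=0.000, vy=7.823 → t=1.595, apex=3.120, x_land=256.560, impact vy=-7.823
  bounce: vy ← 0.83·7.823 = 6.493

1 4.676 29.184 57.932
2 4.049 20.105 108.101
3 3.361 13.850 149.742
4 2.789 9.542 184.303
5 2.315 6.573 212.989
6 1.922 4.528 236.798
7 1.595 3.120 256.560
final: 256.560 6.493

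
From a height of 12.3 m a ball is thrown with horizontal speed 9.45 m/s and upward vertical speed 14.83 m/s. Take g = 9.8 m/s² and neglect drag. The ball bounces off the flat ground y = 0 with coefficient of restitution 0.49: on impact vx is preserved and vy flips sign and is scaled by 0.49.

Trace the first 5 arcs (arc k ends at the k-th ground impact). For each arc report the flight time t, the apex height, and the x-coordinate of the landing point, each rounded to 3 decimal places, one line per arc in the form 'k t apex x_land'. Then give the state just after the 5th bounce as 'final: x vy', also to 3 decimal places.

1 3.704 23.521 35.005
2 2.147 5.647 55.295
3 1.052 1.356 65.237
4 0.516 0.326 70.109
5 0.253 0.078 72.496
final: 72.496 0.607

Arc 1: start y=12.300, vy=14.830 → t=3.704, apex=23.521, x_land=35.005, impact vy=-21.471
  bounce: vy ← 0.49·21.471 = 10.521
Arc 2: start y=0.000, vy=10.521 → t=2.147, apex=5.647, x_land=55.295, impact vy=-10.521
  bounce: vy ← 0.49·10.521 = 5.155
Arc 3: start y=0.000, vy=5.155 → t=1.052, apex=1.356, x_land=65.237, impact vy=-5.155
  bounce: vy ← 0.49·5.155 = 2.526
Arc 4: start y=0.000, vy=2.526 → t=0.516, apex=0.326, x_land=70.109, impact vy=-2.526
  bounce: vy ← 0.49·2.526 = 1.238
Arc 5: start y=0.000, vy=1.238 → t=0.253, apex=0.078, x_land=72.496, impact vy=-1.238
  bounce: vy ← 0.49·1.238 = 0.607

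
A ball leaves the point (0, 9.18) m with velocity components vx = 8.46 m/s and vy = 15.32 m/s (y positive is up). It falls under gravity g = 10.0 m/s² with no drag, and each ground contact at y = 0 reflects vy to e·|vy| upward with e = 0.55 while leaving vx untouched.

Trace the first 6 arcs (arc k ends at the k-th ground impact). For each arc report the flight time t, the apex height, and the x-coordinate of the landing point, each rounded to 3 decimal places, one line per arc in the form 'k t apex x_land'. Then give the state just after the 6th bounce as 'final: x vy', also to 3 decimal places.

1 3.577 20.915 30.263
2 2.250 6.327 49.297
3 1.237 1.914 59.765
4 0.681 0.579 65.522
5 0.374 0.175 68.689
6 0.206 0.053 70.430
final: 70.430 0.566

Arc 1: start y=9.180, vy=15.320 → t=3.577, apex=20.915, x_land=30.263, impact vy=-20.452
  bounce: vy ← 0.55·20.452 = 11.249
Arc 2: start y=0.000, vy=11.249 → t=2.250, apex=6.327, x_land=49.297, impact vy=-11.249
  bounce: vy ← 0.55·11.249 = 6.187
Arc 3: start y=0.000, vy=6.187 → t=1.237, apex=1.914, x_land=59.765, impact vy=-6.187
  bounce: vy ← 0.55·6.187 = 3.403
Arc 4: start y=0.000, vy=3.403 → t=0.681, apex=0.579, x_land=65.522, impact vy=-3.403
  bounce: vy ← 0.55·3.403 = 1.872
Arc 5: start y=0.000, vy=1.872 → t=0.374, apex=0.175, x_land=68.689, impact vy=-1.872
  bounce: vy ← 0.55·1.872 = 1.029
Arc 6: start y=0.000, vy=1.029 → t=0.206, apex=0.053, x_land=70.430, impact vy=-1.029
  bounce: vy ← 0.55·1.029 = 0.566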